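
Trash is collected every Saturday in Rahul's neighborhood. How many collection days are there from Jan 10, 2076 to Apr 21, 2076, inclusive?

Jan 10, 2076 is a Friday.
From Jan 10, 2076 to Apr 21, 2076 is 103 days inclusive.
103 = 7 × 14 + 5, so there are 14 full weeks plus 5 extra days.
Each full week contributes one Saturday: 14 so far.
The 5 extra days are Fri, Sat, Sun, Mon, Tue — 1 of them qualifies.
Total: 14 + 1 = 15.

15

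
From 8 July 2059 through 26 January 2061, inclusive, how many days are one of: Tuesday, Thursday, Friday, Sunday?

8 July 2059 is a Tuesday.
That's 569 days from start to end, counting both.
569 = 7 × 81 + 2, so there are 81 full weeks plus 2 extra days.
Each full week contributes 4 days from the set (Tue, Thu, Fri, Sun): 81 × 4 = 324.
The 2 extra days are Tuesday, Wednesday — 1 of them qualifies.
Total: 324 + 1 = 325.

325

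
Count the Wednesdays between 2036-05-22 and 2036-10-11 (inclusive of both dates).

2036-05-22 is a Thursday.
From 2036-05-22 to 2036-10-11 is 143 days inclusive.
143 = 7 × 20 + 3, so there are 20 full weeks plus 3 extra days.
Each full week contributes one Wednesday: 20 so far.
The 3 extra days are Thursday, Friday, Saturday — none qualify.
Total: 20 + 0 = 20.

20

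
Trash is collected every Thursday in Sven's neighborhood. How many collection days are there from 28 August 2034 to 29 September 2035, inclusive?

57 Thursdays

28 August 2034 is a Monday.
That's 398 days from start to end, counting both.
398 = 7 × 56 + 6, so there are 56 full weeks plus 6 extra days.
Each full week contributes one Thursday: 56 so far.
The 6 extra days are Mon, Tue, Wed, Thu, Fri, Sat — 1 of them qualifies.
Total: 56 + 1 = 57.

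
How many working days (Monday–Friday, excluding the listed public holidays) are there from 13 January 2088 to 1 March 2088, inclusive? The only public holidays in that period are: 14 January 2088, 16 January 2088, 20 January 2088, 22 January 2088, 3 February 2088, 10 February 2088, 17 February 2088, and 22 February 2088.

28

13 January 2088 is a Tuesday.
The range spans 49 days (inclusive of both endpoints).
49 = 7 × 7, so the span is exactly 7 full weeks.
Each full week contributes 5 weekdays (Mon–Fri): 7 × 5 = 35.
Total: 35.
Holidays: 14 January 2088 (Wed); 16 January 2088 (Fri); 20 January 2088 (Tue); 22 January 2088 (Thu); 3 February 2088 (Tue); 10 February 2088 (Tue); 17 February 2088 (Tue); 22 February 2088 (Sun).
7 of the 8 holidays fall on weekdays; the rest are weekends and were already excluded.
Business days: 35 − 7 = 28.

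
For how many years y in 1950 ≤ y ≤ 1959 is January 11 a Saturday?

Day of week of January 11 in each year:
1950: Wed, 1951: Thu, 1952: Fri, 1953: Sun, 1954: Mon, 1955: Tue, 1956: Wed, 1957: Fri, 1958: Sat ✓, 1959: Sun
Saturdays: 1958.

1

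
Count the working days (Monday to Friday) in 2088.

January 1, 2088 is a Thursday.
That's 366 days from start to end, counting both.
366 = 7 × 52 + 2, so there are 52 full weeks plus 2 extra days.
Each full week contributes 5 weekdays (Mon–Fri): 52 × 5 = 260.
The 2 extra days are Thu, Fri — 2 of them qualify.
Total: 260 + 2 = 262.

262 weekdays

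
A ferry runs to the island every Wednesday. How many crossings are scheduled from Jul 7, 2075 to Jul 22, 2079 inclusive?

Jul 7, 2075 is a Sunday.
From Jul 7, 2075 to Jul 22, 2079 is 1477 days inclusive.
1477 = 7 × 211, so the span is exactly 211 full weeks.
Each full week contributes one Wednesday: 211 so far.
Total: 211.

211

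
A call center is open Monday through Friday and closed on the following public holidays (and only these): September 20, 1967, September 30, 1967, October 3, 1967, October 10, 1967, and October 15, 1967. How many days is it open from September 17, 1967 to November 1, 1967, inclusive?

September 17, 1967 is a Sunday.
The range spans 46 days (inclusive of both endpoints).
46 = 7 × 6 + 4, so there are 6 full weeks plus 4 extra days.
Each full week contributes 5 weekdays (Mon–Fri): 6 × 5 = 30.
The 4 extra days are Sunday, Monday, Tuesday, Wednesday — 3 of them qualify.
Total: 30 + 3 = 33.
Holidays: September 20, 1967 (Wed); September 30, 1967 (Sat); October 3, 1967 (Tue); October 10, 1967 (Tue); October 15, 1967 (Sun).
3 of the 5 holidays fall on weekdays; the rest are weekends and were already excluded.
Business days: 33 − 3 = 30.

30 working days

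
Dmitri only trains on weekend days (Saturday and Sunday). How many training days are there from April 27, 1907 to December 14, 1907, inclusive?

67

April 27, 1907 is a Saturday.
The range spans 232 days (inclusive of both endpoints).
232 = 7 × 33 + 1, so there are 33 full weeks plus 1 extra day.
Each full week contributes 2 weekend days (Sat, Sun): 33 × 2 = 66.
The 1 extra day is Saturday — 1 of them qualifies.
Total: 66 + 1 = 67.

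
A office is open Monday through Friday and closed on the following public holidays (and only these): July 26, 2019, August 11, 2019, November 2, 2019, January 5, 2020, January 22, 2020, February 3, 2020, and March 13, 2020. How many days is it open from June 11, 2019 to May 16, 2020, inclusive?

240

June 11, 2019 is a Tuesday.
That's 341 days from start to end, counting both.
341 = 7 × 48 + 5, so there are 48 full weeks plus 5 extra days.
Each full week contributes 5 weekdays (Mon–Fri): 48 × 5 = 240.
The 5 extra days are Tuesday, Wednesday, Thursday, Friday, Saturday — 4 of them qualify.
Total: 240 + 4 = 244.
Holidays: July 26, 2019 (Fri); August 11, 2019 (Sun); November 2, 2019 (Sat); January 5, 2020 (Sun); January 22, 2020 (Wed); February 3, 2020 (Mon); March 13, 2020 (Fri).
4 of the 7 holidays fall on weekdays; the rest are weekends and were already excluded.
Business days: 244 − 4 = 240.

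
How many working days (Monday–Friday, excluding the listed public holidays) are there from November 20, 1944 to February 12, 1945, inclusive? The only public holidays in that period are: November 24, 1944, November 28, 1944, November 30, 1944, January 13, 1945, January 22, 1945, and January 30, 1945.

56

November 20, 1944 is a Monday.
From November 20, 1944 to February 12, 1945 is 85 days inclusive.
85 = 7 × 12 + 1, so there are 12 full weeks plus 1 extra day.
Each full week contributes 5 weekdays (Mon–Fri): 12 × 5 = 60.
The 1 extra day is Mon — 1 of them qualifies.
Total: 60 + 1 = 61.
Holidays: November 24, 1944 (Fri); November 28, 1944 (Tue); November 30, 1944 (Thu); January 13, 1945 (Sat); January 22, 1945 (Mon); January 30, 1945 (Tue).
5 of the 6 holidays fall on weekdays; the rest are weekends and were already excluded.
Business days: 61 − 5 = 56.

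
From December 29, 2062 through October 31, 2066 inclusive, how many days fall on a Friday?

December 29, 2062 is a Friday.
That's 1403 days from start to end, counting both.
1403 = 7 × 200 + 3, so there are 200 full weeks plus 3 extra days.
Each full week contributes one Friday: 200 so far.
The 3 extra days are Friday, Saturday, Sunday — 1 of them qualifies.
Total: 200 + 1 = 201.

201 Fridays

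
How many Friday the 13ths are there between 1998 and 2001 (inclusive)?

Friday-the-13ths by year:
1998: Feb, Mar, Nov
1999: Aug
2000: Oct
2001: Apr, Jul

7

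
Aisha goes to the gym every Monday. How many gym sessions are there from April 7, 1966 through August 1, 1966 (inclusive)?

April 7, 1966 is a Thursday.
That's 117 days from start to end, counting both.
117 = 7 × 16 + 5, so there are 16 full weeks plus 5 extra days.
Each full week contributes one Monday: 16 so far.
The 5 extra days are Thursday, Friday, Saturday, Sunday, Monday — 1 of them qualifies.
Total: 16 + 1 = 17.

17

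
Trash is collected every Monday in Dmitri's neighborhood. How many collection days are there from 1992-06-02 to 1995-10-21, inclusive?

176

1992-06-02 is a Tuesday.
That's 1237 days from start to end, counting both.
1237 = 7 × 176 + 5, so there are 176 full weeks plus 5 extra days.
Each full week contributes one Monday: 176 so far.
The 5 extra days are Tue, Wed, Thu, Fri, Sat — none qualify.
Total: 176 + 0 = 176.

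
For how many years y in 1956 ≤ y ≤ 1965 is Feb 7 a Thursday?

Day of week of February 7 in each year:
1956: Tue, 1957: Thu ✓, 1958: Fri, 1959: Sat, 1960: Sun, 1961: Tue, 1962: Wed, 1963: Thu ✓, 1964: Fri, 1965: Sun
Thursdays: 1957, 1963.

2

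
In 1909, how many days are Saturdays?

52

1 January 1909 is a Friday.
That's 365 days from start to end, counting both.
365 = 7 × 52 + 1, so there are 52 full weeks plus 1 extra day.
Each full week contributes one Saturday: 52 so far.
The 1 extra day is Friday — none qualify.
Total: 52 + 0 = 52.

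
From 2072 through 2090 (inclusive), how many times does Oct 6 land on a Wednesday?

3

Day of week of October 6 in each year:
2072: Thu, 2073: Fri, 2074: Sat, 2075: Sun, 2076: Tue, 2077: Wed ✓, 2078: Thu, 2079: Fri, 2080: Sun, 2081: Mon, 2082: Tue, 2083: Wed ✓, 2084: Fri, 2085: Sat, 2086: Sun, 2087: Mon, 2088: Wed ✓, 2089: Thu, 2090: Fri
Wednesdays: 2077, 2083, 2088.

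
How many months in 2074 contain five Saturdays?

A month has five Saturdays exactly when Saturday falls within its first (length − 28) days.
Jan: 31 days, starts Mon → 5 of Mon, Tue, Wed
Feb: 28 days, starts Thu → 5 of (none)
Mar: 31 days, starts Thu → 5 of Thu, Fri, Sat ✓
Apr: 30 days, starts Sun → 5 of Sun, Mon
May: 31 days, starts Tue → 5 of Tue, Wed, Thu
Jun: 30 days, starts Fri → 5 of Fri, Sat ✓
Jul: 31 days, starts Sun → 5 of Sun, Mon, Tue
Aug: 31 days, starts Wed → 5 of Wed, Thu, Fri
Sep: 30 days, starts Sat → 5 of Sat, Sun ✓
Oct: 31 days, starts Mon → 5 of Mon, Tue, Wed
Nov: 30 days, starts Thu → 5 of Thu, Fri
Dec: 31 days, starts Sat → 5 of Sat, Sun, Mon ✓
Months with five Saturdays: Mar, Jun, Sep, Dec.

4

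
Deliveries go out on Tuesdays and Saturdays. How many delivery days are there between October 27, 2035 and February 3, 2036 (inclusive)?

29

October 27, 2035 is a Saturday.
From October 27, 2035 to February 3, 2036 is 100 days inclusive.
100 = 7 × 14 + 2, so there are 14 full weeks plus 2 extra days.
Each full week contributes 2 days from the set (Tue, Sat): 14 × 2 = 28.
The 2 extra days are Saturday, Sunday — 1 of them qualifies.
Total: 28 + 1 = 29.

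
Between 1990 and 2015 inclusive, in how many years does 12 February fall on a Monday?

Day of week of February 12 in each year:
1990: Mon ✓, 1991: Tue, 1992: Wed, 1993: Fri, 1994: Sat, 1995: Sun, 1996: Mon ✓, 1997: Wed, 1998: Thu, 1999: Fri, 2000: Sat, 2001: Mon ✓, 2002: Tue, 2003: Wed, 2004: Thu, 2005: Sat, 2006: Sun, 2007: Mon ✓, 2008: Tue, 2009: Thu, 2010: Fri, 2011: Sat, 2012: Sun, 2013: Tue, 2014: Wed, 2015: Thu
Mondays: 1990, 1996, 2001, 2007.

4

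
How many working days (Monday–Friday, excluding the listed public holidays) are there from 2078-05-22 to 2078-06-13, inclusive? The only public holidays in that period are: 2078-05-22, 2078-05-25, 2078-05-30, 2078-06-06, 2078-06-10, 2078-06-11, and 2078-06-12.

12

2078-05-22 is a Sunday.
That's 23 days from start to end, counting both.
23 = 7 × 3 + 2, so there are 3 full weeks plus 2 extra days.
Each full week contributes 5 weekdays (Mon–Fri): 3 × 5 = 15.
The 2 extra days are Sun, Mon — 1 of them qualifies.
Total: 15 + 1 = 16.
Holidays: 2078-05-22 (Sun); 2078-05-25 (Wed); 2078-05-30 (Mon); 2078-06-06 (Mon); 2078-06-10 (Fri); 2078-06-11 (Sat); 2078-06-12 (Sun).
4 of the 7 holidays fall on weekdays; the rest are weekends and were already excluded.
Business days: 16 − 4 = 12.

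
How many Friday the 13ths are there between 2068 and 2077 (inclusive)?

Friday-the-13ths by year:
2068: Jan, Apr, Jul
2069: Sep, Dec
2070: Jun
2071: Feb, Mar, Nov
2072: May
2073: Jan, Oct
2074: Apr, Jul
2075: Sep, Dec
2076: Mar, Nov
2077: Aug

19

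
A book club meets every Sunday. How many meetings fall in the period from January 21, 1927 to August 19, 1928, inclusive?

83 Sundays

January 21, 1927 is a Friday.
From January 21, 1927 to August 19, 1928 is 577 days inclusive.
577 = 7 × 82 + 3, so there are 82 full weeks plus 3 extra days.
Each full week contributes one Sunday: 82 so far.
The 3 extra days are Friday, Saturday, Sunday — 1 of them qualifies.
Total: 82 + 1 = 83.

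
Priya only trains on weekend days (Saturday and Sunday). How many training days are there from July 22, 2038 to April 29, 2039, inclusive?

July 22, 2038 is a Thursday.
That's 282 days from start to end, counting both.
282 = 7 × 40 + 2, so there are 40 full weeks plus 2 extra days.
Each full week contributes 2 weekend days (Sat, Sun): 40 × 2 = 80.
The 2 extra days are Thu, Fri — none qualify.
Total: 80 + 0 = 80.

80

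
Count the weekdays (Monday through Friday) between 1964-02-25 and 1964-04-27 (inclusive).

45 weekdays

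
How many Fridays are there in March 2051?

5

2051-03-01 is a Wednesday.
That's 31 days from start to end, counting both.
31 = 7 × 4 + 3, so there are 4 full weeks plus 3 extra days.
Each full week contributes one Friday: 4 so far.
The 3 extra days are Wed, Thu, Fri — 1 of them qualifies.
Total: 4 + 1 = 5.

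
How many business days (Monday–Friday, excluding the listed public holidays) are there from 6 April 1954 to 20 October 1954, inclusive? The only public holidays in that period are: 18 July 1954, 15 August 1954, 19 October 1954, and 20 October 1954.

140 business days

6 April 1954 is a Tuesday.
From 6 April 1954 to 20 October 1954 is 198 days inclusive.
198 = 7 × 28 + 2, so there are 28 full weeks plus 2 extra days.
Each full week contributes 5 weekdays (Mon–Fri): 28 × 5 = 140.
The 2 extra days are Tuesday, Wednesday — 2 of them qualify.
Total: 140 + 2 = 142.
Holidays: 18 July 1954 (Sun); 15 August 1954 (Sun); 19 October 1954 (Tue); 20 October 1954 (Wed).
2 of the 4 holidays fall on weekdays; the rest are weekends and were already excluded.
Business days: 142 − 2 = 140.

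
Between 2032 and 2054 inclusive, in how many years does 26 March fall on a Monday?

Day of week of March 26 in each year:
2032: Fri, 2033: Sat, 2034: Sun, 2035: Mon ✓, 2036: Wed, 2037: Thu, 2038: Fri, 2039: Sat, 2040: Mon ✓, 2041: Tue, 2042: Wed, 2043: Thu, 2044: Sat, 2045: Sun, 2046: Mon ✓, 2047: Tue, 2048: Thu, 2049: Fri, 2050: Sat, 2051: Sun, 2052: Tue, 2053: Wed, 2054: Thu
Mondays: 2035, 2040, 2046.

3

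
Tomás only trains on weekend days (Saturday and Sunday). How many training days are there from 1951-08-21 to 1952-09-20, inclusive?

1951-08-21 is a Tuesday.
That's 397 days from start to end, counting both.
397 = 7 × 56 + 5, so there are 56 full weeks plus 5 extra days.
Each full week contributes 2 weekend days (Sat, Sun): 56 × 2 = 112.
The 5 extra days are Tue, Wed, Thu, Fri, Sat — 1 of them qualifies.
Total: 112 + 1 = 113.

113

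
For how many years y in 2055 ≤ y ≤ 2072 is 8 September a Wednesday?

Day of week of September 8 in each year:
2055: Wed ✓, 2056: Fri, 2057: Sat, 2058: Sun, 2059: Mon, 2060: Wed ✓, 2061: Thu, 2062: Fri, 2063: Sat, 2064: Mon, 2065: Tue, 2066: Wed ✓, 2067: Thu, 2068: Sat, 2069: Sun, 2070: Mon, 2071: Tue, 2072: Thu
Wednesdays: 2055, 2060, 2066.

3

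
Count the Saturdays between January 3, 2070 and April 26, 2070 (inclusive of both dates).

17

January 3, 2070 is a Friday.
From January 3, 2070 to April 26, 2070 is 114 days inclusive.
114 = 7 × 16 + 2, so there are 16 full weeks plus 2 extra days.
Each full week contributes one Saturday: 16 so far.
The 2 extra days are Friday, Saturday — 1 of them qualifies.
Total: 16 + 1 = 17.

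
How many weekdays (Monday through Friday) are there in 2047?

January 1, 2047 is a Tuesday.
From January 1, 2047 to December 31, 2047 is 365 days inclusive.
365 = 7 × 52 + 1, so there are 52 full weeks plus 1 extra day.
Each full week contributes 5 weekdays (Mon–Fri): 52 × 5 = 260.
The 1 extra day is Tuesday — 1 of them qualifies.
Total: 260 + 1 = 261.

261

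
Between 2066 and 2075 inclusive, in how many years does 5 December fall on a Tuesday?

1

Day of week of December 5 in each year:
2066: Sun, 2067: Mon, 2068: Wed, 2069: Thu, 2070: Fri, 2071: Sat, 2072: Mon, 2073: Tue ✓, 2074: Wed, 2075: Thu
Tuesdays: 2073.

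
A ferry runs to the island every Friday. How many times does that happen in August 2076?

4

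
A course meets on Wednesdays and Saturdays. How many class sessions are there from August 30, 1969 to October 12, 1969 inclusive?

13

August 30, 1969 is a Saturday.
That's 44 days from start to end, counting both.
44 = 7 × 6 + 2, so there are 6 full weeks plus 2 extra days.
Each full week contributes 2 days from the set (Wed, Sat): 6 × 2 = 12.
The 2 extra days are Saturday, Sunday — 1 of them qualifies.
Total: 12 + 1 = 13.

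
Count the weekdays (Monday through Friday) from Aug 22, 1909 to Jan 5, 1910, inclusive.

98 weekdays

Aug 22, 1909 is a Sunday.
From Aug 22, 1909 to Jan 5, 1910 is 137 days inclusive.
137 = 7 × 19 + 4, so there are 19 full weeks plus 4 extra days.
Each full week contributes 5 weekdays (Mon–Fri): 19 × 5 = 95.
The 4 extra days are Sun, Mon, Tue, Wed — 3 of them qualify.
Total: 95 + 3 = 98.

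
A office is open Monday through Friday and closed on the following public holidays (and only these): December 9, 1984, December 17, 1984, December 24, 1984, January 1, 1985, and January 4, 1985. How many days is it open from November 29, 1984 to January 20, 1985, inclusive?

November 29, 1984 is a Thursday.
That's 53 days from start to end, counting both.
53 = 7 × 7 + 4, so there are 7 full weeks plus 4 extra days.
Each full week contributes 5 weekdays (Mon–Fri): 7 × 5 = 35.
The 4 extra days are Thursday, Friday, Saturday, Sunday — 2 of them qualify.
Total: 35 + 2 = 37.
Holidays: December 9, 1984 (Sun); December 17, 1984 (Mon); December 24, 1984 (Mon); January 1, 1985 (Tue); January 4, 1985 (Fri).
4 of the 5 holidays fall on weekdays; the rest are weekends and were already excluded.
Business days: 37 − 4 = 33.

33 business days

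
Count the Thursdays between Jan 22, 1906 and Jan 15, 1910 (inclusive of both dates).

208 Thursdays

Jan 22, 1906 is a Monday.
That's 1455 days from start to end, counting both.
1455 = 7 × 207 + 6, so there are 207 full weeks plus 6 extra days.
Each full week contributes one Thursday: 207 so far.
The 6 extra days are Mon, Tue, Wed, Thu, Fri, Sat — 1 of them qualifies.
Total: 207 + 1 = 208.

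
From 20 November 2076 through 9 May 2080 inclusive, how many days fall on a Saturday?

181

20 November 2076 is a Friday.
That's 1267 days from start to end, counting both.
1267 = 7 × 181, so the span is exactly 181 full weeks.
Each full week contributes one Saturday: 181 so far.
Total: 181.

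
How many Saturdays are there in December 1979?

5

December 1, 1979 is a Saturday.
The range spans 31 days (inclusive of both endpoints).
31 = 7 × 4 + 3, so there are 4 full weeks plus 3 extra days.
Each full week contributes one Saturday: 4 so far.
The 3 extra days are Sat, Sun, Mon — 1 of them qualifies.
Total: 4 + 1 = 5.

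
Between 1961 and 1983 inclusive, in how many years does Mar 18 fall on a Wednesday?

3

Day of week of March 18 in each year:
1961: Sat, 1962: Sun, 1963: Mon, 1964: Wed ✓, 1965: Thu, 1966: Fri, 1967: Sat, 1968: Mon, 1969: Tue, 1970: Wed ✓, 1971: Thu, 1972: Sat, 1973: Sun, 1974: Mon, 1975: Tue, 1976: Thu, 1977: Fri, 1978: Sat, 1979: Sun, 1980: Tue, 1981: Wed ✓, 1982: Thu, 1983: Fri
Wednesdays: 1964, 1970, 1981.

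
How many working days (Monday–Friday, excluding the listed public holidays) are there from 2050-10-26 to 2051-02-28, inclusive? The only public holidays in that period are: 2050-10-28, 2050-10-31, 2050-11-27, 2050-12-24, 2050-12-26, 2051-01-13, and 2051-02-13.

85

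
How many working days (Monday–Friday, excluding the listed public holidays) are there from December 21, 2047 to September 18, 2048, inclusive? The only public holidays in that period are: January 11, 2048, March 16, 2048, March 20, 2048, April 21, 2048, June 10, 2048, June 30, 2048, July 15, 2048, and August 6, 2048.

December 21, 2047 is a Saturday.
The range spans 273 days (inclusive of both endpoints).
273 = 7 × 39, so the span is exactly 39 full weeks.
Each full week contributes 5 weekdays (Mon–Fri): 39 × 5 = 195.
Total: 195.
Holidays: January 11, 2048 (Sat); March 16, 2048 (Mon); March 20, 2048 (Fri); April 21, 2048 (Tue); June 10, 2048 (Wed); June 30, 2048 (Tue); July 15, 2048 (Wed); August 6, 2048 (Thu).
7 of the 8 holidays fall on weekdays; the rest are weekends and were already excluded.
Business days: 195 − 7 = 188.

188 working days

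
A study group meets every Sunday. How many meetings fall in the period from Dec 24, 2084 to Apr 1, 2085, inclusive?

Dec 24, 2084 is a Sunday.
From Dec 24, 2084 to Apr 1, 2085 is 99 days inclusive.
99 = 7 × 14 + 1, so there are 14 full weeks plus 1 extra day.
Each full week contributes one Sunday: 14 so far.
The 1 extra day is Sun — 1 of them qualifies.
Total: 14 + 1 = 15.

15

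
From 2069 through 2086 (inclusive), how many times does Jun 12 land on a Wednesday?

Day of week of June 12 in each year:
2069: Wed ✓, 2070: Thu, 2071: Fri, 2072: Sun, 2073: Mon, 2074: Tue, 2075: Wed ✓, 2076: Fri, 2077: Sat, 2078: Sun, 2079: Mon, 2080: Wed ✓, 2081: Thu, 2082: Fri, 2083: Sat, 2084: Mon, 2085: Tue, 2086: Wed ✓
Wednesdays: 2069, 2075, 2080, 2086.

4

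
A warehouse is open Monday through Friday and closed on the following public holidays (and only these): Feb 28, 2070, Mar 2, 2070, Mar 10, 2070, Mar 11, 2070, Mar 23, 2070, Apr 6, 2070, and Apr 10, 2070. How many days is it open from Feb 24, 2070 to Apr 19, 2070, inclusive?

Feb 24, 2070 is a Monday.
From Feb 24, 2070 to Apr 19, 2070 is 55 days inclusive.
55 = 7 × 7 + 6, so there are 7 full weeks plus 6 extra days.
Each full week contributes 5 weekdays (Mon–Fri): 7 × 5 = 35.
The 6 extra days are Monday, Tuesday, Wednesday, Thursday, Friday, Saturday — 5 of them qualify.
Total: 35 + 5 = 40.
Holidays: Feb 28, 2070 (Fri); Mar 2, 2070 (Sun); Mar 10, 2070 (Mon); Mar 11, 2070 (Tue); Mar 23, 2070 (Sun); Apr 6, 2070 (Sun); Apr 10, 2070 (Thu).
4 of the 7 holidays fall on weekdays; the rest are weekends and were already excluded.
Business days: 40 − 4 = 36.

36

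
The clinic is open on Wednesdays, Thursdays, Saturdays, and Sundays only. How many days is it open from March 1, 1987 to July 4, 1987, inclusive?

72

March 1, 1987 is a Sunday.
From March 1, 1987 to July 4, 1987 is 126 days inclusive.
126 = 7 × 18, so the span is exactly 18 full weeks.
Each full week contributes 4 days from the set (Wed, Thu, Sat, Sun): 18 × 4 = 72.
Total: 72.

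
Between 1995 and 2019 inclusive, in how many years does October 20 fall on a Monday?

4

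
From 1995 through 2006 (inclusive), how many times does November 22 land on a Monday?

2

Day of week of November 22 in each year:
1995: Wed, 1996: Fri, 1997: Sat, 1998: Sun, 1999: Mon ✓, 2000: Wed, 2001: Thu, 2002: Fri, 2003: Sat, 2004: Mon ✓, 2005: Tue, 2006: Wed
Mondays: 1999, 2004.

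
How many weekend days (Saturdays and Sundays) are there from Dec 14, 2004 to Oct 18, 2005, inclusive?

Dec 14, 2004 is a Tuesday.
From Dec 14, 2004 to Oct 18, 2005 is 309 days inclusive.
309 = 7 × 44 + 1, so there are 44 full weeks plus 1 extra day.
Each full week contributes 2 weekend days (Sat, Sun): 44 × 2 = 88.
The 1 extra day is Tue — none qualify.
Total: 88 + 0 = 88.

88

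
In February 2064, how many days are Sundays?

4

2064-02-01 is a Friday.
That's 29 days from start to end, counting both.
29 = 7 × 4 + 1, so there are 4 full weeks plus 1 extra day.
Each full week contributes one Sunday: 4 so far.
The 1 extra day is Friday — none qualify.
Total: 4 + 0 = 4.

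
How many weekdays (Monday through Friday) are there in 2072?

261 weekdays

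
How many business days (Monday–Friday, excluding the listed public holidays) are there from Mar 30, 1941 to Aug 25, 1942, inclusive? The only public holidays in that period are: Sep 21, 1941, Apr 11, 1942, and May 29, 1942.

Mar 30, 1941 is a Sunday.
That's 514 days from start to end, counting both.
514 = 7 × 73 + 3, so there are 73 full weeks plus 3 extra days.
Each full week contributes 5 weekdays (Mon–Fri): 73 × 5 = 365.
The 3 extra days are Sunday, Monday, Tuesday — 2 of them qualify.
Total: 365 + 2 = 367.
Holidays: Sep 21, 1941 (Sun); Apr 11, 1942 (Sat); May 29, 1942 (Fri).
1 of the 3 holidays fall on weekdays; the rest are weekends and were already excluded.
Business days: 367 − 1 = 366.

366 business days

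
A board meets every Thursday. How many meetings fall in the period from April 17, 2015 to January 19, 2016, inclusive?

39

April 17, 2015 is a Friday.
The range spans 278 days (inclusive of both endpoints).
278 = 7 × 39 + 5, so there are 39 full weeks plus 5 extra days.
Each full week contributes one Thursday: 39 so far.
The 5 extra days are Friday, Saturday, Sunday, Monday, Tuesday — none qualify.
Total: 39 + 0 = 39.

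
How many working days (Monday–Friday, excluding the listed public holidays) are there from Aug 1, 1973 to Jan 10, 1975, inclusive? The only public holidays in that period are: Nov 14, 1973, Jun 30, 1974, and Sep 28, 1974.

Aug 1, 1973 is a Wednesday.
The range spans 528 days (inclusive of both endpoints).
528 = 7 × 75 + 3, so there are 75 full weeks plus 3 extra days.
Each full week contributes 5 weekdays (Mon–Fri): 75 × 5 = 375.
The 3 extra days are Wednesday, Thursday, Friday — 3 of them qualify.
Total: 375 + 3 = 378.
Holidays: Nov 14, 1973 (Wed); Jun 30, 1974 (Sun); Sep 28, 1974 (Sat).
1 of the 3 holidays fall on weekdays; the rest are weekends and were already excluded.
Business days: 378 − 1 = 377.

377 working days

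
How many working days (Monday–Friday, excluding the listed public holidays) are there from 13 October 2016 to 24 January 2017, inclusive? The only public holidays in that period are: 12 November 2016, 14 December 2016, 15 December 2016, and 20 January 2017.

13 October 2016 is a Thursday.
The range spans 104 days (inclusive of both endpoints).
104 = 7 × 14 + 6, so there are 14 full weeks plus 6 extra days.
Each full week contributes 5 weekdays (Mon–Fri): 14 × 5 = 70.
The 6 extra days are Thu, Fri, Sat, Sun, Mon, Tue — 4 of them qualify.
Total: 70 + 4 = 74.
Holidays: 12 November 2016 (Sat); 14 December 2016 (Wed); 15 December 2016 (Thu); 20 January 2017 (Fri).
3 of the 4 holidays fall on weekdays; the rest are weekends and were already excluded.
Business days: 74 − 3 = 71.

71 working days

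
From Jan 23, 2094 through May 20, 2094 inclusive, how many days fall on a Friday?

Jan 23, 2094 is a Saturday.
From Jan 23, 2094 to May 20, 2094 is 118 days inclusive.
118 = 7 × 16 + 6, so there are 16 full weeks plus 6 extra days.
Each full week contributes one Friday: 16 so far.
The 6 extra days are Sat, Sun, Mon, Tue, Wed, Thu — none qualify.
Total: 16 + 0 = 16.

16 Fridays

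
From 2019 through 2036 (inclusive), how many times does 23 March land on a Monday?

Day of week of March 23 in each year:
2019: Sat, 2020: Mon ✓, 2021: Tue, 2022: Wed, 2023: Thu, 2024: Sat, 2025: Sun, 2026: Mon ✓, 2027: Tue, 2028: Thu, 2029: Fri, 2030: Sat, 2031: Sun, 2032: Tue, 2033: Wed, 2034: Thu, 2035: Fri, 2036: Sun
Mondays: 2020, 2026.

2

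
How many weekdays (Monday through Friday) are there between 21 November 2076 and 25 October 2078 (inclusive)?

21 November 2076 is a Saturday.
From 21 November 2076 to 25 October 2078 is 704 days inclusive.
704 = 7 × 100 + 4, so there are 100 full weeks plus 4 extra days.
Each full week contributes 5 weekdays (Mon–Fri): 100 × 5 = 500.
The 4 extra days are Saturday, Sunday, Monday, Tuesday — 2 of them qualify.
Total: 500 + 2 = 502.

502 weekdays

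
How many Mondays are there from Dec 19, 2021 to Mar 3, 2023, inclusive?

63

Dec 19, 2021 is a Sunday.
From Dec 19, 2021 to Mar 3, 2023 is 440 days inclusive.
440 = 7 × 62 + 6, so there are 62 full weeks plus 6 extra days.
Each full week contributes one Monday: 62 so far.
The 6 extra days are Sun, Mon, Tue, Wed, Thu, Fri — 1 of them qualifies.
Total: 62 + 1 = 63.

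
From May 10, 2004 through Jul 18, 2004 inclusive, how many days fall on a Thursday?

10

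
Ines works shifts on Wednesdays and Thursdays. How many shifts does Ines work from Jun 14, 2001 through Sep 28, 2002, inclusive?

Jun 14, 2001 is a Thursday.
That's 472 days from start to end, counting both.
472 = 7 × 67 + 3, so there are 67 full weeks plus 3 extra days.
Each full week contributes 2 days from the set (Wed, Thu): 67 × 2 = 134.
The 3 extra days are Thu, Fri, Sat — 1 of them qualifies.
Total: 134 + 1 = 135.

135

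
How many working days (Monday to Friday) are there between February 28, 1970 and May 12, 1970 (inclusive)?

February 28, 1970 is a Saturday.
The range spans 74 days (inclusive of both endpoints).
74 = 7 × 10 + 4, so there are 10 full weeks plus 4 extra days.
Each full week contributes 5 weekdays (Mon–Fri): 10 × 5 = 50.
The 4 extra days are Saturday, Sunday, Monday, Tuesday — 2 of them qualify.
Total: 50 + 2 = 52.

52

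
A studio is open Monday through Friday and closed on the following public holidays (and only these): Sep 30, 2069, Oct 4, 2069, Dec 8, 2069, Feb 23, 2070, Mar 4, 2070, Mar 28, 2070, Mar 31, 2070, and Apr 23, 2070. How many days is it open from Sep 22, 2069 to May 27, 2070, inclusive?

171 working days

Sep 22, 2069 is a Sunday.
The range spans 248 days (inclusive of both endpoints).
248 = 7 × 35 + 3, so there are 35 full weeks plus 3 extra days.
Each full week contributes 5 weekdays (Mon–Fri): 35 × 5 = 175.
The 3 extra days are Sun, Mon, Tue — 2 of them qualify.
Total: 175 + 2 = 177.
Holidays: Sep 30, 2069 (Mon); Oct 4, 2069 (Fri); Dec 8, 2069 (Sun); Feb 23, 2070 (Sun); Mar 4, 2070 (Tue); Mar 28, 2070 (Fri); Mar 31, 2070 (Mon); Apr 23, 2070 (Wed).
6 of the 8 holidays fall on weekdays; the rest are weekends and were already excluded.
Business days: 177 − 6 = 171.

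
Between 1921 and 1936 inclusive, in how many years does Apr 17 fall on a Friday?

Day of week of April 17 in each year:
1921: Sun, 1922: Mon, 1923: Tue, 1924: Thu, 1925: Fri ✓, 1926: Sat, 1927: Sun, 1928: Tue, 1929: Wed, 1930: Thu, 1931: Fri ✓, 1932: Sun, 1933: Mon, 1934: Tue, 1935: Wed, 1936: Fri ✓
Fridays: 1925, 1931, 1936.

3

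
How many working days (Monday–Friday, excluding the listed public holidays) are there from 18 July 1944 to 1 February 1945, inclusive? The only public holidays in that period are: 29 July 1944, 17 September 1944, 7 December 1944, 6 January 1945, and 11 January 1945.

141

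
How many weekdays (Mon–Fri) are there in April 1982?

22 weekdays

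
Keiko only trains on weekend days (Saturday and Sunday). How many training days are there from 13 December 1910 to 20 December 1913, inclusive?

315

13 December 1910 is a Tuesday.
From 13 December 1910 to 20 December 1913 is 1104 days inclusive.
1104 = 7 × 157 + 5, so there are 157 full weeks plus 5 extra days.
Each full week contributes 2 weekend days (Sat, Sun): 157 × 2 = 314.
The 5 extra days are Tue, Wed, Thu, Fri, Sat — 1 of them qualifies.
Total: 314 + 1 = 315.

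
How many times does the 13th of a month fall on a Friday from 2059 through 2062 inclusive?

6

Friday-the-13ths by year:
2059: Jun
2060: Feb, Aug
2061: May
2062: Jan, Oct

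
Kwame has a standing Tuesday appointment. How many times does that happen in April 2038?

April 1, 2038 is a Thursday.
From April 1, 2038 to April 30, 2038 is 30 days inclusive.
30 = 7 × 4 + 2, so there are 4 full weeks plus 2 extra days.
Each full week contributes one Tuesday: 4 so far.
The 2 extra days are Thu, Fri — none qualify.
Total: 4 + 0 = 4.

4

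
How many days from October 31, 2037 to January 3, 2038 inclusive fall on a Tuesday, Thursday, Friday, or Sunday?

October 31, 2037 is a Saturday.
That's 65 days from start to end, counting both.
65 = 7 × 9 + 2, so there are 9 full weeks plus 2 extra days.
Each full week contributes 4 days from the set (Tue, Thu, Fri, Sun): 9 × 4 = 36.
The 2 extra days are Sat, Sun — 1 of them qualifies.
Total: 36 + 1 = 37.

37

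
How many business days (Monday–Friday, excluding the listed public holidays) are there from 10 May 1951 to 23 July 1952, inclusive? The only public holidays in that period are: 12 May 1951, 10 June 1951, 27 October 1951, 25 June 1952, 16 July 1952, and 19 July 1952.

313 business days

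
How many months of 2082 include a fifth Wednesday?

A month has five Wednesdays exactly when Wednesday falls within its first (length − 28) days.
Jan: 31 days, starts Thu → 5 of Thu, Fri, Sat
Feb: 28 days, starts Sun → 5 of (none)
Mar: 31 days, starts Sun → 5 of Sun, Mon, Tue
Apr: 30 days, starts Wed → 5 of Wed, Thu ✓
May: 31 days, starts Fri → 5 of Fri, Sat, Sun
Jun: 30 days, starts Mon → 5 of Mon, Tue
Jul: 31 days, starts Wed → 5 of Wed, Thu, Fri ✓
Aug: 31 days, starts Sat → 5 of Sat, Sun, Mon
Sep: 30 days, starts Tue → 5 of Tue, Wed ✓
Oct: 31 days, starts Thu → 5 of Thu, Fri, Sat
Nov: 30 days, starts Sun → 5 of Sun, Mon
Dec: 31 days, starts Tue → 5 of Tue, Wed, Thu ✓
Months with five Wednesdays: Apr, Jul, Sep, Dec.

4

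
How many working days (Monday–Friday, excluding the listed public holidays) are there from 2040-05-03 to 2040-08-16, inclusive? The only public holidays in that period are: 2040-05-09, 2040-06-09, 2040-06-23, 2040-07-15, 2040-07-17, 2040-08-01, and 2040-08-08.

72

2040-05-03 is a Thursday.
The range spans 106 days (inclusive of both endpoints).
106 = 7 × 15 + 1, so there are 15 full weeks plus 1 extra day.
Each full week contributes 5 weekdays (Mon–Fri): 15 × 5 = 75.
The 1 extra day is Thursday — 1 of them qualifies.
Total: 75 + 1 = 76.
Holidays: 2040-05-09 (Wed); 2040-06-09 (Sat); 2040-06-23 (Sat); 2040-07-15 (Sun); 2040-07-17 (Tue); 2040-08-01 (Wed); 2040-08-08 (Wed).
4 of the 7 holidays fall on weekdays; the rest are weekends and were already excluded.
Business days: 76 − 4 = 72.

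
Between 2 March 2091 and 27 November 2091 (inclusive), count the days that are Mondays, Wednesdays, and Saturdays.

116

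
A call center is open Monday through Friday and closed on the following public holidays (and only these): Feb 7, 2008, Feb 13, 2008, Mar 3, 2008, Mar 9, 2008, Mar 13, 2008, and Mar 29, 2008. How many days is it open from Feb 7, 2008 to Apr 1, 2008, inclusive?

35 business days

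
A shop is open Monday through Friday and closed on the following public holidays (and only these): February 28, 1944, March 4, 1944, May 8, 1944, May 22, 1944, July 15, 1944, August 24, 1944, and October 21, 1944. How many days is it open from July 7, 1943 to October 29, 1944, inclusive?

July 7, 1943 is a Wednesday.
That's 481 days from start to end, counting both.
481 = 7 × 68 + 5, so there are 68 full weeks plus 5 extra days.
Each full week contributes 5 weekdays (Mon–Fri): 68 × 5 = 340.
The 5 extra days are Wed, Thu, Fri, Sat, Sun — 3 of them qualify.
Total: 340 + 3 = 343.
Holidays: February 28, 1944 (Mon); March 4, 1944 (Sat); May 8, 1944 (Mon); May 22, 1944 (Mon); July 15, 1944 (Sat); August 24, 1944 (Thu); October 21, 1944 (Sat).
4 of the 7 holidays fall on weekdays; the rest are weekends and were already excluded.
Business days: 343 − 4 = 339.

339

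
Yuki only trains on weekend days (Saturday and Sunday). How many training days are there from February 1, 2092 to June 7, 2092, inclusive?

37

February 1, 2092 is a Friday.
The range spans 128 days (inclusive of both endpoints).
128 = 7 × 18 + 2, so there are 18 full weeks plus 2 extra days.
Each full week contributes 2 weekend days (Sat, Sun): 18 × 2 = 36.
The 2 extra days are Fri, Sat — 1 of them qualifies.
Total: 36 + 1 = 37.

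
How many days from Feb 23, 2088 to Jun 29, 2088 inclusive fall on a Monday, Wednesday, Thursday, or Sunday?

73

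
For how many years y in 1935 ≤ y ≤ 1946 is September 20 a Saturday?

1

Day of week of September 20 in each year:
1935: Fri, 1936: Sun, 1937: Mon, 1938: Tue, 1939: Wed, 1940: Fri, 1941: Sat ✓, 1942: Sun, 1943: Mon, 1944: Wed, 1945: Thu, 1946: Fri
Saturdays: 1941.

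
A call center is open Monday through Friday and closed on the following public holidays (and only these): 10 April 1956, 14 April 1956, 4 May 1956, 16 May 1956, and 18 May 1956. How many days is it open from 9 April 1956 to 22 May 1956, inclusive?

9 April 1956 is a Monday.
The range spans 44 days (inclusive of both endpoints).
44 = 7 × 6 + 2, so there are 6 full weeks plus 2 extra days.
Each full week contributes 5 weekdays (Mon–Fri): 6 × 5 = 30.
The 2 extra days are Monday, Tuesday — 2 of them qualify.
Total: 30 + 2 = 32.
Holidays: 10 April 1956 (Tue); 14 April 1956 (Sat); 4 May 1956 (Fri); 16 May 1956 (Wed); 18 May 1956 (Fri).
4 of the 5 holidays fall on weekdays; the rest are weekends and were already excluded.
Business days: 32 − 4 = 28.

28 working days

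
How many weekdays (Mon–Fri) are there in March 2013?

March 1, 2013 is a Friday.
That's 31 days from start to end, counting both.
31 = 7 × 4 + 3, so there are 4 full weeks plus 3 extra days.
Each full week contributes 5 weekdays (Mon–Fri): 4 × 5 = 20.
The 3 extra days are Fri, Sat, Sun — 1 of them qualifies.
Total: 20 + 1 = 21.

21 weekdays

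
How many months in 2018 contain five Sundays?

4

A month has five Sundays exactly when Sunday falls within its first (length − 28) days.
Jan: 31 days, starts Mon → 5 of Mon, Tue, Wed
Feb: 28 days, starts Thu → 5 of (none)
Mar: 31 days, starts Thu → 5 of Thu, Fri, Sat
Apr: 30 days, starts Sun → 5 of Sun, Mon ✓
May: 31 days, starts Tue → 5 of Tue, Wed, Thu
Jun: 30 days, starts Fri → 5 of Fri, Sat
Jul: 31 days, starts Sun → 5 of Sun, Mon, Tue ✓
Aug: 31 days, starts Wed → 5 of Wed, Thu, Fri
Sep: 30 days, starts Sat → 5 of Sat, Sun ✓
Oct: 31 days, starts Mon → 5 of Mon, Tue, Wed
Nov: 30 days, starts Thu → 5 of Thu, Fri
Dec: 31 days, starts Sat → 5 of Sat, Sun, Mon ✓
Months with five Sundays: Apr, Jul, Sep, Dec.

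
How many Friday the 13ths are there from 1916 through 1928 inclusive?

22

Friday-the-13ths by year:
1916: Oct
1917: Apr, Jul
1918: Sep, Dec
1919: Jun
1920: Feb, Aug
1921: May
1922: Jan, Oct
1923: Apr, Jul
1924: Jun
1925: Feb, Mar, Nov
1926: Aug
1927: May
1928: Jan, Apr, Jul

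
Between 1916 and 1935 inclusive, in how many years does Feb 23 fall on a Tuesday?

Day of week of February 23 in each year:
1916: Wed, 1917: Fri, 1918: Sat, 1919: Sun, 1920: Mon, 1921: Wed, 1922: Thu, 1923: Fri, 1924: Sat, 1925: Mon, 1926: Tue ✓, 1927: Wed, 1928: Thu, 1929: Sat, 1930: Sun, 1931: Mon, 1932: Tue ✓, 1933: Thu, 1934: Fri, 1935: Sat
Tuesdays: 1926, 1932.

2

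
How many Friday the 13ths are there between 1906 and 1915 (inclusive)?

17

Friday-the-13ths by year:
1906: Apr, Jul
1907: Sep, Dec
1908: Mar, Nov
1909: Aug
1910: May
1911: Jan, Oct
1912: Sep, Dec
1913: Jun
1914: Feb, Mar, Nov
1915: Aug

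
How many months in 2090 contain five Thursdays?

4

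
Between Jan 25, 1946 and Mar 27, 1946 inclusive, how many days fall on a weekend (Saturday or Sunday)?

Jan 25, 1946 is a Friday.
From Jan 25, 1946 to Mar 27, 1946 is 62 days inclusive.
62 = 7 × 8 + 6, so there are 8 full weeks plus 6 extra days.
Each full week contributes 2 weekend days (Sat, Sun): 8 × 2 = 16.
The 6 extra days are Fri, Sat, Sun, Mon, Tue, Wed — 2 of them qualify.
Total: 16 + 2 = 18.

18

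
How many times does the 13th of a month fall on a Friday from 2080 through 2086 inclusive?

12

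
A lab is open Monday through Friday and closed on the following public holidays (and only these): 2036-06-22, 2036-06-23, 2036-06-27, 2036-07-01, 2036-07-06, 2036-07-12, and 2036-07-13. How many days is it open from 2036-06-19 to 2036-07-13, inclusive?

14

2036-06-19 is a Thursday.
The range spans 25 days (inclusive of both endpoints).
25 = 7 × 3 + 4, so there are 3 full weeks plus 4 extra days.
Each full week contributes 5 weekdays (Mon–Fri): 3 × 5 = 15.
The 4 extra days are Thu, Fri, Sat, Sun — 2 of them qualify.
Total: 15 + 2 = 17.
Holidays: 2036-06-22 (Sun); 2036-06-23 (Mon); 2036-06-27 (Fri); 2036-07-01 (Tue); 2036-07-06 (Sun); 2036-07-12 (Sat); 2036-07-13 (Sun).
3 of the 7 holidays fall on weekdays; the rest are weekends and were already excluded.
Business days: 17 − 3 = 14.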